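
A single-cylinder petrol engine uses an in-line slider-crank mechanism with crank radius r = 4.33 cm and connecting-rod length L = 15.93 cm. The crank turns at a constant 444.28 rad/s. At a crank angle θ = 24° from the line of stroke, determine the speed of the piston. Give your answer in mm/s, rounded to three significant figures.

9780

ω = 444.3 rad/s
For an in-line slider-crank, x = r cosθ + √(L² − r² sin²θ), so v = −rω sinθ·[1 + r cosθ/√(L² − r² sin²θ)].
With r = 0.0433 m, L = 0.1593 m, θ = 24°: √(L² − r² sin²θ) = 0.15832 m.
v = −0.0433·444.3·0.40674·[1 + 0.0433·0.91355/0.15832] = -9.7795 m/s.
|v| = 9.7795 m/s = 9779.5 mm/s.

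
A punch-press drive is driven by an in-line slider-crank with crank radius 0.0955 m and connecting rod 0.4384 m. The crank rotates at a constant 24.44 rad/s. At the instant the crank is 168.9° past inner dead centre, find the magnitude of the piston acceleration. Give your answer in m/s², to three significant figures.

ω = 24.44 rad/s
x(θ) = r cosθ + √(L² − r² sin²θ); with ω constant, a = ω²·d²x/dθ².
d²x/dθ² = −r cosθ − r²(cos2θ)/√u − r⁴ sin²2θ/(4u^{3/2}),  u = L² − r² sin²θ = 0.191857 m².
Substituting r = 0.0955 m, L = 0.4384 m, θ = 168.9°: d²x/dθ² = +0.0744 m.
a = ω²·d²x/dθ² = (24.44)²·(+0.0744) = +44.44 m/s²;  |a| = 44.44 m/s².

44.4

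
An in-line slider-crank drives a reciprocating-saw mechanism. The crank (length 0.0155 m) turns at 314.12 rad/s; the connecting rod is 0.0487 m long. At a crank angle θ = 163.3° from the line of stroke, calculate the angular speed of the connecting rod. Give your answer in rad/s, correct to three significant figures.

ω = 314.1 rad/s
The rod makes angle φ with the slider axis where L sinφ = r sinθ; differentiating, L cosφ·φ̇ = r ω cosθ.
L cosφ = √(L² − r² sin²θ) = 0.048496 m.
|ω_rod| = r ω |cosθ| / √(L² − r² sin²θ) = 0.0155·314.1·0.95782/0.048496 = 96.163 rad/s.

96.2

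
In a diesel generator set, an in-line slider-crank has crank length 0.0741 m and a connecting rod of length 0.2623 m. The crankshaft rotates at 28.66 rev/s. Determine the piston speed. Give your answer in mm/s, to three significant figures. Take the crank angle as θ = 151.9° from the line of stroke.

4700

ω = 2π·28.7 = 180.1 rad/s
For an in-line slider-crank, x = r cosθ + √(L² − r² sin²θ), so v = −rω sinθ·[1 + r cosθ/√(L² − r² sin²θ)].
With r = 0.0741 m, L = 0.2623 m, θ = 151.9°: √(L² − r² sin²θ) = 0.25997 m.
v = −0.0741·180.1·0.47101·[1 + 0.0741·-0.88213/0.25997] = -4.7047 m/s.
|v| = 4.7047 m/s = 4704.7 mm/s.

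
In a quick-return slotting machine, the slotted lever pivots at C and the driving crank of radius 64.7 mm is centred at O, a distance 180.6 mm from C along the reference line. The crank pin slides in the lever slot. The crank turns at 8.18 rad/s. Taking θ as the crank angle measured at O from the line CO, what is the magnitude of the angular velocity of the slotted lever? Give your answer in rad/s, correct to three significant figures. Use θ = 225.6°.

ω = 8.18 rad/s
Crank pin A relative to C: A = (d + r cosθ, r sinθ); lever angle φ = atan2(r sinθ, d + r cosθ).
Differentiating tanφ: φ̇ = rω(d cosθ + r)/(d² + r² + 2dr cosθ).
d² + r² + 2dr cosθ = |CA|² = 0.0204516 m²;  d cosθ + r = -0.061659 m.
|ω_lever| = |0.0647·8.18·-0.061659| / 0.0204516 = 1.5956 rad/s.

1.60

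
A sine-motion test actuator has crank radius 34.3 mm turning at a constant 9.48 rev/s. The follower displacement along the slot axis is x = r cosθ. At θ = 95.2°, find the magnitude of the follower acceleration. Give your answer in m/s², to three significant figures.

11.0

ω = 59.56 rad/s (from 9.48 rev/s).
x = r cosθ ⇒ ẍ = −rω² cosθ (ω constant).
|a| = rω²|cosθ| = 0.0343·(59.56)²·|cos 95.2°| = 11.029 m/s².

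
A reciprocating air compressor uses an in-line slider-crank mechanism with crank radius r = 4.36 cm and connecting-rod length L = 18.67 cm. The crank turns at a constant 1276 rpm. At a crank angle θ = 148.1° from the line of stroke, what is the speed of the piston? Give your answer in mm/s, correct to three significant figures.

ω = 2π·1276/60 = 133.6 rad/s
For an in-line slider-crank, x = r cosθ + √(L² − r² sin²θ), so v = −rω sinθ·[1 + r cosθ/√(L² − r² sin²θ)].
With r = 0.0436 m, L = 0.1867 m, θ = 148.1°: √(L² − r² sin²θ) = 0.18527 m.
v = −0.0436·133.6·0.52844·[1 + 0.0436·-0.84897/0.18527] = -2.4636 m/s.
|v| = 2.4636 m/s = 2463.6 mm/s.

2460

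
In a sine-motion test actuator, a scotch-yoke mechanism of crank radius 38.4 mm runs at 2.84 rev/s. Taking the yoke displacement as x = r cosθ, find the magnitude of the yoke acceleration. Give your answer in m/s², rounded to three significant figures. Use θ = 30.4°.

ω = 17.84 rad/s (from 2.84 rev/s).
x = r cosθ ⇒ ẍ = −rω² cosθ (ω constant).
|a| = rω²|cosθ| = 0.0384·(17.84)²·|cos 30.4°| = 10.546 m/s².

10.5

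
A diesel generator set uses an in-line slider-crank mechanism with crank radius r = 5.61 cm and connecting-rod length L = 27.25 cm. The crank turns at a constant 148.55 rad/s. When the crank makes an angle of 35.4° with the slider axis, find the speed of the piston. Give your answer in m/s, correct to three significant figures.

5.64

ω = 148.6 rad/s
For an in-line slider-crank, x = r cosθ + √(L² − r² sin²θ), so v = −rω sinθ·[1 + r cosθ/√(L² − r² sin²θ)].
With r = 0.0561 m, L = 0.2725 m, θ = 35.4°: √(L² − r² sin²θ) = 0.27056 m.
v = −0.0561·148.6·0.57928·[1 + 0.0561·0.81513/0.27056] = -5.6435 m/s.
|v| = 5.6435 m/s.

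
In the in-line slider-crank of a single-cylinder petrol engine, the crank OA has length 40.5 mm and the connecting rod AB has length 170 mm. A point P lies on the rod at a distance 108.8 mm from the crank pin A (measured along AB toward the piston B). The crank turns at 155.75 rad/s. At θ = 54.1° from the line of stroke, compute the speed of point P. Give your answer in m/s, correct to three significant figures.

5.73

ω = 155.8 rad/s.  Crank-pin speed |V_A| = rω = 6.3079 m/s, perpendicular to OA.
Rod angle: sinφ = −(r/L) sinθ ⇒ φ = -11.127°; ω_rod = −rω cosθ/√(L²−r²sin²θ) = -22.174 rad/s.
V_P = V_A + ω_rod × AP, with AP = 0.1088 m along the rod.
Components: V_Px = −rω sinθ − a·ω_rod·sinφ = -5.5752 m/s;  V_Py = rω cosθ + a·ω_rod·cosφ = +1.3316 m/s.
|V_P| = √(V_Px² + V_Py²) = 5.732 m/s.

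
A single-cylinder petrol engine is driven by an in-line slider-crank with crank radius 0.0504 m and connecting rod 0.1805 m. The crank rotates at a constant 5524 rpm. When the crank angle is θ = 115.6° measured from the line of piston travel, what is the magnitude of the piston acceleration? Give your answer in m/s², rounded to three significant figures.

10300

ω = 2π·5524/60 = 578.5 rad/s
x(θ) = r cosθ + √(L² − r² sin²θ); with ω constant, a = ω²·d²x/dθ².
d²x/dθ² = −r cosθ − r²(cos2θ)/√u − r⁴ sin²2θ/(4u^{3/2}),  u = L² − r² sin²θ = 0.0305143 m².
Substituting r = 0.0504 m, L = 0.1805 m, θ = 115.6°: d²x/dθ² = +0.030705 m.
a = ω²·d²x/dθ² = (578.5)²·(+0.030705) = +10275 m/s²;  |a| = 10275 m/s².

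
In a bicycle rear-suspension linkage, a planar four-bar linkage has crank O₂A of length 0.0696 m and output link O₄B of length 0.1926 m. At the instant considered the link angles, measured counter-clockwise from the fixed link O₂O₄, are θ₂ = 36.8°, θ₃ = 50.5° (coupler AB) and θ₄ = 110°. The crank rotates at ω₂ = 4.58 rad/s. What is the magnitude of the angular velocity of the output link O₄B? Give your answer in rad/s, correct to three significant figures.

0.455

ω₂ = 4.58 rad/s
Differentiating the loop-closure r₂e^{iθ₂}+r₃e^{iθ₃}=r₁+r₄e^{iθ₄} gives r₂ω₂e^{iθ₂}+r₃ω₃e^{iθ₃}=r₄ω₄e^{iθ₄}.
Eliminating the other unknown: ω₄ = r₂ω₂ sin(θ₂−θ₃) / [r₄ sin(θ₄−θ₃)].
Numerator sine = -0.23684; denominator sine = +0.86163.
Result = 0.0696·4.58·(-0.23684) / (0.1926·(+0.86163)) = -0.45494 rad/s; magnitude 0.45494 rad/s.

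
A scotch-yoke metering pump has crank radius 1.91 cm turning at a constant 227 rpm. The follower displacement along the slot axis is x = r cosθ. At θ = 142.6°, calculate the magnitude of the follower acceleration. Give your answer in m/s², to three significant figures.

8.57

ω = 23.77 rad/s (from 227 rpm).
x = r cosθ ⇒ ẍ = −rω² cosθ (ω constant).
|a| = rω²|cosθ| = 0.0191·(23.77)²·|cos 142.6°| = 8.5741 m/s².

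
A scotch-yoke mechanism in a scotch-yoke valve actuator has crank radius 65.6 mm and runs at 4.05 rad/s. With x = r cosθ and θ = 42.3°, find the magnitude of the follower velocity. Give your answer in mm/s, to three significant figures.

ω = 4.05 rad/s
x = r cosθ ⇒ ẋ = −rω sinθ.
|v| = rω|sinθ| = 0.0656·4.05·|sin 42.3°| = 0.17881 m/s = 178.81 mm/s.

179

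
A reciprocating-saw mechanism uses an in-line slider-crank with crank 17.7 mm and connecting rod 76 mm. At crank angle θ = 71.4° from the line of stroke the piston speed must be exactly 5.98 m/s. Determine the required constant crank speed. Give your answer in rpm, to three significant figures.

For an in-line slider-crank, |v_piston| = rω|sinθ|·[1 + r cosθ/√(L² − r² sin²θ)].
With r = 0.0177 m, L = 0.076 m, θ = 71.4°: the bracketed kinematic factor |dx/dθ| = 0.018053 m.
ω = v/|dx/dθ| = 5.98/0.018053 = 331.24 rad/s.
N = 60ω/(2π) = 3163.1 rpm.

3160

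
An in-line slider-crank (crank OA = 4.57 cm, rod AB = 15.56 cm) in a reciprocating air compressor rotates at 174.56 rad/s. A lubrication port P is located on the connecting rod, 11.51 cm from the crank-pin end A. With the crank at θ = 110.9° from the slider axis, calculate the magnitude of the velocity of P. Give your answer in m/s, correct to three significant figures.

6.89

ω = 174.6 rad/s.  Crank-pin speed |V_A| = rω = 7.9774 m/s, perpendicular to OA.
Rod angle: sinφ = −(r/L) sinθ ⇒ φ = -15.925°; ω_rod = −rω cosθ/√(L²−r²sin²θ) = +19.019 rad/s.
V_P = V_A + ω_rod × AP, with AP = 0.1151 m along the rod.
Components: V_Px = −rω sinθ − a·ω_rod·sinφ = -6.8519 m/s;  V_Py = rω cosθ + a·ω_rod·cosφ = -0.74072 m/s.
|V_P| = √(V_Px² + V_Py²) = 6.8918 m/s.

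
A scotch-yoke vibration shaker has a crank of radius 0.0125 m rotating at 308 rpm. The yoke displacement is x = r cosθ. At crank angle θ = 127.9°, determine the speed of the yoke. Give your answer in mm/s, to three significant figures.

318

ω = 32.25 rad/s (from 308 rpm).
x = r cosθ ⇒ ẋ = −rω sinθ.
|v| = rω|sinθ| = 0.0125·32.25·|sin 127.9°| = 0.31814 m/s = 318.14 mm/s.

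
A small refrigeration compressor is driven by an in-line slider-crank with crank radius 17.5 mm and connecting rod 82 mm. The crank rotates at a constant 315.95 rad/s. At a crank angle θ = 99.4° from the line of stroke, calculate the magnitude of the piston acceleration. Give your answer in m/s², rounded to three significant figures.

646

ω = 315.9 rad/s
x(θ) = r cosθ + √(L² − r² sin²θ); with ω constant, a = ω²·d²x/dθ².
d²x/dθ² = −r cosθ − r²(cos2θ)/√u − r⁴ sin²2θ/(4u^{3/2}),  u = L² − r² sin²θ = 0.00642592 m².
Substituting r = 0.0175 m, L = 0.082 m, θ = 99.4°: d²x/dθ² = +0.0064701 m.
a = ω²·d²x/dθ² = (315.9)²·(+0.0064701) = +645.87 m/s²;  |a| = 645.87 m/s².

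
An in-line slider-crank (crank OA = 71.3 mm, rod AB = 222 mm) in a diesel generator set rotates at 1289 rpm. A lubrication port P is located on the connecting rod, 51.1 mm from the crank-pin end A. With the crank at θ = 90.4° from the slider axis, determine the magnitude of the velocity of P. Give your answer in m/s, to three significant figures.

9.62

ω = 135 rad/s.  Crank-pin speed |V_A| = rω = 9.6243 m/s, perpendicular to OA.
Rod angle: sinφ = −(r/L) sinθ ⇒ φ = -18.733°; ω_rod = −rω cosθ/√(L²−r²sin²θ) = +0.31959 rad/s.
V_P = V_A + ω_rod × AP, with AP = 0.0511 m along the rod.
Components: V_Px = −rω sinθ − a·ω_rod·sinφ = -9.6189 m/s;  V_Py = rω cosθ + a·ω_rod·cosφ = -0.051724 m/s.
|V_P| = √(V_Px² + V_Py²) = 9.619 m/s.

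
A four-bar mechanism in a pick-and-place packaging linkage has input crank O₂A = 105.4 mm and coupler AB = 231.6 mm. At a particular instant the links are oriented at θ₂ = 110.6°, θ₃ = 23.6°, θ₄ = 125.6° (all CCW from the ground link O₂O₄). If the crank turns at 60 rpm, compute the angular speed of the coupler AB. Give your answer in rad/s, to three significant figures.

0.757

ω₂ = 6.283 rad/s (from 60 rpm).
Differentiating the loop-closure r₂e^{iθ₂}+r₃e^{iθ₃}=r₁+r₄e^{iθ₄} gives r₂ω₂e^{iθ₂}+r₃ω₃e^{iθ₃}=r₄ω₄e^{iθ₄}.
Eliminating the other unknown: ω₃ = r₂ω₂ sin(θ₄−θ₂) / [r₃ sin(θ₃−θ₄)].
Numerator sine = +0.25882; denominator sine = -0.97815.
Result = 0.1054·6.283·(+0.25882) / (0.2316·(-0.97815)) = -0.75661 rad/s; magnitude 0.75661 rad/s.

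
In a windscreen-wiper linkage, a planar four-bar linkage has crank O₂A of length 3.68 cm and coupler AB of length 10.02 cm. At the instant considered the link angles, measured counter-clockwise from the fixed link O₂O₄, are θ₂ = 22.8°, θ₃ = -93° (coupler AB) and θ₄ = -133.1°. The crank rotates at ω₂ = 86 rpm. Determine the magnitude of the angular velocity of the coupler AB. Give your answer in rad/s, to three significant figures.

2.10

ω₂ = 9.006 rad/s (from 86 rpm).
Differentiating the loop-closure r₂e^{iθ₂}+r₃e^{iθ₃}=r₁+r₄e^{iθ₄} gives r₂ω₂e^{iθ₂}+r₃ω₃e^{iθ₃}=r₄ω₄e^{iθ₄}.
Eliminating the other unknown: ω₃ = r₂ω₂ sin(θ₄−θ₂) / [r₃ sin(θ₃−θ₄)].
Numerator sine = -0.40833; denominator sine = +0.64412.
Result = 0.0368·9.006·(-0.40833) / (0.1002·(+0.64412)) = -2.0968 rad/s; magnitude 2.0968 rad/s.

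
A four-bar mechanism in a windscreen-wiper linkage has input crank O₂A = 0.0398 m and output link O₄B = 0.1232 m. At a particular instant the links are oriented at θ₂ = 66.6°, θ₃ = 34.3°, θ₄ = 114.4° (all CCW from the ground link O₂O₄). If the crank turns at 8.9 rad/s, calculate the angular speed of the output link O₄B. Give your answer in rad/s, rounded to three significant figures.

1.56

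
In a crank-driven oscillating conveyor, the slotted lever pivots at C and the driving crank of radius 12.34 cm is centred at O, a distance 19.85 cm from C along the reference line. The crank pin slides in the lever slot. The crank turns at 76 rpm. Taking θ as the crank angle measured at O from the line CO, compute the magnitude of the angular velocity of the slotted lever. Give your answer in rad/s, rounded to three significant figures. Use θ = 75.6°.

ω = 7.959 rad/s (from 76 rpm).
Crank pin A relative to C: A = (d + r cosθ, r sinθ); lever angle φ = atan2(r sinθ, d + r cosθ).
Differentiating tanφ: φ̇ = rω(d cosθ + r)/(d² + r² + 2dr cosθ).
d² + r² + 2dr cosθ = |CA|² = 0.0668131 m²;  d cosθ + r = +0.17276 m.
|ω_lever| = |0.1234·7.959·+0.17276| / 0.0668131 = 2.5395 rad/s.

2.54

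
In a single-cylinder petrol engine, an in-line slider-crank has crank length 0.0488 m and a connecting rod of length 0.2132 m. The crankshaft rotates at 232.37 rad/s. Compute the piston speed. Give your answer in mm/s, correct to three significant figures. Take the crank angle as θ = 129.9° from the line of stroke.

ω = 232.4 rad/s
For an in-line slider-crank, x = r cosθ + √(L² − r² sin²θ), so v = −rω sinθ·[1 + r cosθ/√(L² − r² sin²θ)].
With r = 0.0488 m, L = 0.2132 m, θ = 129.9°: √(L² − r² sin²θ) = 0.20989 m.
v = −0.0488·232.4·0.76717·[1 + 0.0488·-0.64145/0.20989] = -7.402 m/s.
|v| = 7.402 m/s = 7402 mm/s.

7400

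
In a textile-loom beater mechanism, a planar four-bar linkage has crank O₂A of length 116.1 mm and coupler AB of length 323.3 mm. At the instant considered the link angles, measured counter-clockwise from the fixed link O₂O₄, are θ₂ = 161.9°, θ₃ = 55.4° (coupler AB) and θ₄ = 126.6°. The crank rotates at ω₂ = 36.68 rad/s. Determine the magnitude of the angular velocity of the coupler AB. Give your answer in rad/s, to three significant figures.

8.04

ω₂ = 36.68 rad/s
Differentiating the loop-closure r₂e^{iθ₂}+r₃e^{iθ₃}=r₁+r₄e^{iθ₄} gives r₂ω₂e^{iθ₂}+r₃ω₃e^{iθ₃}=r₄ω₄e^{iθ₄}.
Eliminating the other unknown: ω₃ = r₂ω₂ sin(θ₄−θ₂) / [r₃ sin(θ₃−θ₄)].
Numerator sine = -0.57786; denominator sine = -0.94665.
Result = 0.1161·36.68·(-0.57786) / (0.3233·(-0.94665)) = +8.0406 rad/s; magnitude 8.0406 rad/s.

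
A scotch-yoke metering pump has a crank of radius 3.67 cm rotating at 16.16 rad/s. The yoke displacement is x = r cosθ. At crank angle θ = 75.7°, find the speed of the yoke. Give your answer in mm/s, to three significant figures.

ω = 16.16 rad/s
x = r cosθ ⇒ ẋ = −rω sinθ.
|v| = rω|sinθ| = 0.0367·16.16·|sin 75.7°| = 0.5747 m/s = 574.7 mm/s.

575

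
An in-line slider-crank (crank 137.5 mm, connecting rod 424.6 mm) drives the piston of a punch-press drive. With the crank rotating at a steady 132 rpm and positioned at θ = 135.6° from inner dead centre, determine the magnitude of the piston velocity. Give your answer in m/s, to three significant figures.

ω = 2π·132/60 = 13.82 rad/s
For an in-line slider-crank, x = r cosθ + √(L² − r² sin²θ), so v = −rω sinθ·[1 + r cosθ/√(L² − r² sin²θ)].
With r = 0.1375 m, L = 0.4246 m, θ = 135.6°: √(L² − r² sin²θ) = 0.41356 m.
v = −0.1375·13.82·0.69966·[1 + 0.1375·-0.71447/0.41356] = -1.0139 m/s.
|v| = 1.0139 m/s.

1.01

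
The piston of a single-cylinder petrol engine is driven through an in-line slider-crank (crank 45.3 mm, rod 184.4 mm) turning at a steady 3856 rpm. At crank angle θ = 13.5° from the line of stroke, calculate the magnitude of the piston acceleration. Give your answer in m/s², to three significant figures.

8810

ω = 2π·3856/60 = 403.8 rad/s
x(θ) = r cosθ + √(L² − r² sin²θ); with ω constant, a = ω²·d²x/dθ².
d²x/dθ² = −r cosθ − r²(cos2θ)/√u − r⁴ sin²2θ/(4u^{3/2}),  u = L² − r² sin²θ = 0.0338915 m².
Substituting r = 0.0453 m, L = 0.1844 m, θ = 13.5°: d²x/dθ² = -0.054015 m.
a = ω²·d²x/dθ² = (403.8)²·(-0.054015) = -8807.4 m/s²;  |a| = 8807.4 m/s².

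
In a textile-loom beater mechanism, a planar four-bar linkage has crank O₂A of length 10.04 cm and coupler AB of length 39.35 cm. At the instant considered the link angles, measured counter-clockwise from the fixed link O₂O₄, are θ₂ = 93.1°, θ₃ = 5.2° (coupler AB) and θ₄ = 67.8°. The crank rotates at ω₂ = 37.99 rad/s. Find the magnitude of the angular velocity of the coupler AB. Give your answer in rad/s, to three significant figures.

4.67

ω₂ = 37.99 rad/s
Differentiating the loop-closure r₂e^{iθ₂}+r₃e^{iθ₃}=r₁+r₄e^{iθ₄} gives r₂ω₂e^{iθ₂}+r₃ω₃e^{iθ₃}=r₄ω₄e^{iθ₄}.
Eliminating the other unknown: ω₃ = r₂ω₂ sin(θ₄−θ₂) / [r₃ sin(θ₃−θ₄)].
Numerator sine = -0.42736; denominator sine = -0.88782.
Result = 0.1004·37.99·(-0.42736) / (0.3935·(-0.88782)) = +4.6658 rad/s; magnitude 4.6658 rad/s.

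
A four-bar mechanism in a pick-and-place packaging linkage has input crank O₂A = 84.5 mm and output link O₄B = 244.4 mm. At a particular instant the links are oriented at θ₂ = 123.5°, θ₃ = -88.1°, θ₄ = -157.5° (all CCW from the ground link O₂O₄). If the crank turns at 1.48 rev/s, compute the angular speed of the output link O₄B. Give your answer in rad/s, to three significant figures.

1.80

ω₂ = 9.299 rad/s (from 1.48 rev/s).
Differentiating the loop-closure r₂e^{iθ₂}+r₃e^{iθ₃}=r₁+r₄e^{iθ₄} gives r₂ω₂e^{iθ₂}+r₃ω₃e^{iθ₃}=r₄ω₄e^{iθ₄}.
Eliminating the other unknown: ω₄ = r₂ω₂ sin(θ₂−θ₃) / [r₄ sin(θ₄−θ₃)].
Numerator sine = -0.52399; denominator sine = -0.93606.
Result = 0.0845·9.299·(-0.52399) / (0.2444·(-0.93606)) = +1.7998 rad/s; magnitude 1.7998 rad/s.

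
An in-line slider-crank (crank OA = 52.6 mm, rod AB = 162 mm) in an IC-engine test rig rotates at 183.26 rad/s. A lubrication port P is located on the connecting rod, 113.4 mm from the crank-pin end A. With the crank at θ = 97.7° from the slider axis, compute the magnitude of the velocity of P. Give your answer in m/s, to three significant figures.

9.25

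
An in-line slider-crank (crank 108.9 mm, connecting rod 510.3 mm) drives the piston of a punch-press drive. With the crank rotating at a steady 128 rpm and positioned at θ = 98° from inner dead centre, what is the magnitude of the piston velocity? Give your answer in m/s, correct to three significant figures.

1.40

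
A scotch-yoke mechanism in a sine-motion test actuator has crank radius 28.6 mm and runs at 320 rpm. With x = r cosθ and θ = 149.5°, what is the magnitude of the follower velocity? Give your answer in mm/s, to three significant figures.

486

ω = 33.51 rad/s (from 320 rpm).
x = r cosθ ⇒ ẋ = −rω sinθ.
|v| = rω|sinθ| = 0.0286·33.51·|sin 149.5°| = 0.48642 m/s = 486.42 mm/s.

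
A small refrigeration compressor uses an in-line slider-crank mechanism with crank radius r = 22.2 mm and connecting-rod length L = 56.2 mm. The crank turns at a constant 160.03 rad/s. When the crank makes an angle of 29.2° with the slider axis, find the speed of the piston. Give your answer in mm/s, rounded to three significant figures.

ω = 160 rad/s
For an in-line slider-crank, x = r cosθ + √(L² − r² sin²θ), so v = −rω sinθ·[1 + r cosθ/√(L² − r² sin²θ)].
With r = 0.0222 m, L = 0.0562 m, θ = 29.2°: √(L² − r² sin²θ) = 0.055147 m.
v = −0.0222·160·0.48786·[1 + 0.0222·0.87292/0.055147] = -2.3423 m/s.
|v| = 2.3423 m/s = 2342.3 mm/s.

2340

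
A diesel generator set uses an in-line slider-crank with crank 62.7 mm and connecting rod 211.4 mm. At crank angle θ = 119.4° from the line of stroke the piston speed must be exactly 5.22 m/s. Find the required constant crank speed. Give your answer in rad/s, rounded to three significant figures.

For an in-line slider-crank, |v_piston| = rω|sinθ|·[1 + r cosθ/√(L² − r² sin²θ)].
With r = 0.0627 m, L = 0.2114 m, θ = 119.4°: the bracketed kinematic factor |dx/dθ| = 0.046392 m.
ω = v/|dx/dθ| = 5.22/0.046392 = 112.52 rad/s.

113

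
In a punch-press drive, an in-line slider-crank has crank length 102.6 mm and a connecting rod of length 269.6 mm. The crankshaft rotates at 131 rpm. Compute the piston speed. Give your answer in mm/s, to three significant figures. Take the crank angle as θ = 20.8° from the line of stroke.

679

ω = 2π·131/60 = 13.72 rad/s
For an in-line slider-crank, x = r cosθ + √(L² − r² sin²θ), so v = −rω sinθ·[1 + r cosθ/√(L² − r² sin²θ)].
With r = 0.1026 m, L = 0.2696 m, θ = 20.8°: √(L² − r² sin²θ) = 0.26713 m.
v = −0.1026·13.72·0.35511·[1 + 0.1026·0.93483/0.26713] = -0.67927 m/s.
|v| = 0.67927 m/s = 679.27 mm/s.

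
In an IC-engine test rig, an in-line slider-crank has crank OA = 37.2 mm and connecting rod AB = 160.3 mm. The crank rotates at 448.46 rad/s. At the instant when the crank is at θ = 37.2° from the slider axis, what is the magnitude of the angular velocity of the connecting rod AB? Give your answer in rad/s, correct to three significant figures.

83.7

ω = 448.5 rad/s
The rod makes angle φ with the slider axis where L sinφ = r sinθ; differentiating, L cosφ·φ̇ = r ω cosθ.
L cosφ = √(L² − r² sin²θ) = 0.15871 m.
|ω_rod| = r ω |cosθ| / √(L² − r² sin²θ) = 0.0372·448.5·0.79653/0.15871 = 83.725 rad/s.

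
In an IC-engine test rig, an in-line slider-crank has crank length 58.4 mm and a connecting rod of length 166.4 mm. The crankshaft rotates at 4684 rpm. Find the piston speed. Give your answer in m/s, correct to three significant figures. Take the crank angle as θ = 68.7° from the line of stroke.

ω = 2π·4684/60 = 490.5 rad/s
For an in-line slider-crank, x = r cosθ + √(L² − r² sin²θ), so v = −rω sinθ·[1 + r cosθ/√(L² − r² sin²θ)].
With r = 0.0584 m, L = 0.1664 m, θ = 68.7°: √(L² − r² sin²θ) = 0.15725 m.
v = −0.0584·490.5·0.93169·[1 + 0.0584·0.36325/0.15725] = -30.289 m/s.
|v| = 30.289 m/s.

30.3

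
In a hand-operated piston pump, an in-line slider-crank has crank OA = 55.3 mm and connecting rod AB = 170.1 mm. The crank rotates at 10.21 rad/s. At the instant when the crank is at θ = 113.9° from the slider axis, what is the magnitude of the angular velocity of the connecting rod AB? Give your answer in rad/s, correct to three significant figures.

ω = 10.21 rad/s
The rod makes angle φ with the slider axis where L sinφ = r sinθ; differentiating, L cosφ·φ̇ = r ω cosθ.
L cosφ = √(L² − r² sin²θ) = 0.16241 m.
|ω_rod| = r ω |cosθ| / √(L² − r² sin²θ) = 0.0553·10.21·0.40514/0.16241 = 1.4084 rad/s.

1.41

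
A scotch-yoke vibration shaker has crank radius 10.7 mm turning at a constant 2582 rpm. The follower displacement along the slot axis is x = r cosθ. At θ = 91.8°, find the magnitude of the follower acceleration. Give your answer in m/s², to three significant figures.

ω = 270.4 rad/s (from 2582 rpm).
x = r cosθ ⇒ ẍ = −rω² cosθ (ω constant).
|a| = rω²|cosθ| = 0.0107·(270.4)²·|cos 91.8°| = 24.572 m/s².

24.6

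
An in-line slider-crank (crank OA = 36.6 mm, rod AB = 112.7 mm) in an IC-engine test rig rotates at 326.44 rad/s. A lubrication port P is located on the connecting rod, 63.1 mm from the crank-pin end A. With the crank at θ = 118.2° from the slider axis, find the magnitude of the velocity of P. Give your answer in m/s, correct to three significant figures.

9.90

ω = 326.4 rad/s.  Crank-pin speed |V_A| = rω = 11.948 m/s, perpendicular to OA.
Rod angle: sinφ = −(r/L) sinθ ⇒ φ = -16.631°; ω_rod = −rω cosθ/√(L²−r²sin²θ) = +52.284 rad/s.
V_P = V_A + ω_rod × AP, with AP = 0.0631 m along the rod.
Components: V_Px = −rω sinθ − a·ω_rod·sinφ = -9.5853 m/s;  V_Py = rω cosθ + a·ω_rod·cosφ = -2.4848 m/s.
|V_P| = √(V_Px² + V_Py²) = 9.9021 m/s.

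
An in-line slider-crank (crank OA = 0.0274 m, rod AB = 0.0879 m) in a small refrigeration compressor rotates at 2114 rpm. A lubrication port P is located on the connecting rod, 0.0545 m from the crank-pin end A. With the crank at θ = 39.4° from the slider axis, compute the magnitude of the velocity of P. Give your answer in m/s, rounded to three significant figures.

ω = 221.4 rad/s.  Crank-pin speed |V_A| = rω = 6.0657 m/s, perpendicular to OA.
Rod angle: sinφ = −(r/L) sinθ ⇒ φ = -11.412°; ω_rod = −rω cosθ/√(L²−r²sin²θ) = -54.4 rad/s.
V_P = V_A + ω_rod × AP, with AP = 0.0545 m along the rod.
Components: V_Px = −rω sinθ − a·ω_rod·sinφ = -4.4367 m/s;  V_Py = rω cosθ + a·ω_rod·cosφ = +1.781 m/s.
|V_P| = √(V_Px² + V_Py²) = 4.7808 m/s.

4.78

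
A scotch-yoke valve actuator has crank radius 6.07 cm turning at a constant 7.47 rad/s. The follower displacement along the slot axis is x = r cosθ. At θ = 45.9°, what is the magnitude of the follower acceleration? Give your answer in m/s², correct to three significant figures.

ω = 7.47 rad/s
x = r cosθ ⇒ ẍ = −rω² cosθ (ω constant).
|a| = rω²|cosθ| = 0.0607·(7.47)²·|cos 45.9°| = 2.3571 m/s².

2.36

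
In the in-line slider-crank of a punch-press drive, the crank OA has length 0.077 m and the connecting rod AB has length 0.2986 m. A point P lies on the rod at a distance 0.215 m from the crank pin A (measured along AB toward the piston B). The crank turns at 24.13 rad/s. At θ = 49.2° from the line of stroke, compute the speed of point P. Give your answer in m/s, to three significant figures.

1.62

ω = 24.13 rad/s.  Crank-pin speed |V_A| = rω = 1.858 m/s, perpendicular to OA.
Rod angle: sinφ = −(r/L) sinθ ⇒ φ = -11.257°; ω_rod = −rω cosθ/√(L²−r²sin²θ) = -4.1456 rad/s.
V_P = V_A + ω_rod × AP, with AP = 0.215 m along the rod.
Components: V_Px = −rω sinθ − a·ω_rod·sinφ = -1.5805 m/s;  V_Py = rω cosθ + a·ω_rod·cosφ = +0.3399 m/s.
|V_P| = √(V_Px² + V_Py²) = 1.6166 m/s.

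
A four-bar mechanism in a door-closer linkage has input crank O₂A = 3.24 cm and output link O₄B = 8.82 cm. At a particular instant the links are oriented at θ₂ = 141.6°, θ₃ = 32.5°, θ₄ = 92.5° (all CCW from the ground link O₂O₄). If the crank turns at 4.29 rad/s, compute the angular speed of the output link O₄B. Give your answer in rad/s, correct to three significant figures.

1.72

ω₂ = 4.29 rad/s
Differentiating the loop-closure r₂e^{iθ₂}+r₃e^{iθ₃}=r₁+r₄e^{iθ₄} gives r₂ω₂e^{iθ₂}+r₃ω₃e^{iθ₃}=r₄ω₄e^{iθ₄}.
Eliminating the other unknown: ω₄ = r₂ω₂ sin(θ₂−θ₃) / [r₄ sin(θ₄−θ₃)].
Numerator sine = +0.94495; denominator sine = +0.86603.
Result = 0.0324·4.29·(+0.94495) / (0.0882·(+0.86603)) = +1.7195 rad/s; magnitude 1.7195 rad/s.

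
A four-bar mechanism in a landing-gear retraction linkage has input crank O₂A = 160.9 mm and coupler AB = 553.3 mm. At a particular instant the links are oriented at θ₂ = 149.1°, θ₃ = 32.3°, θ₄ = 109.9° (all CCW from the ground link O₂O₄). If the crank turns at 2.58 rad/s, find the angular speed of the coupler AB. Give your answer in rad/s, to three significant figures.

0.486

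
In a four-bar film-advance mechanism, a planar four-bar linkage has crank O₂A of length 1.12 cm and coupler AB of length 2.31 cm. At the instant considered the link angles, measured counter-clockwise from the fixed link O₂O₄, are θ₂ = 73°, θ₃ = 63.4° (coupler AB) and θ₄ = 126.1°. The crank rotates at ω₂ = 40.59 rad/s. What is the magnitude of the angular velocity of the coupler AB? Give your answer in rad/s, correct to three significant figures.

17.7

ω₂ = 40.59 rad/s
Differentiating the loop-closure r₂e^{iθ₂}+r₃e^{iθ₃}=r₁+r₄e^{iθ₄} gives r₂ω₂e^{iθ₂}+r₃ω₃e^{iθ₃}=r₄ω₄e^{iθ₄}.
Eliminating the other unknown: ω₃ = r₂ω₂ sin(θ₄−θ₂) / [r₃ sin(θ₃−θ₄)].
Numerator sine = +0.79968; denominator sine = -0.88862.
Result = 0.0112·40.59·(+0.79968) / (0.0231·(-0.88862)) = -17.71 rad/s; magnitude 17.71 rad/s.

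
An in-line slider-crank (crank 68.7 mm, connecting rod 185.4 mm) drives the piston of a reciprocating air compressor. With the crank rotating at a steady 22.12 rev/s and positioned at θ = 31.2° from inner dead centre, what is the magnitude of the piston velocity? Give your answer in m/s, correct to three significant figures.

ω = 2π·22.1 = 139 rad/s
For an in-line slider-crank, x = r cosθ + √(L² − r² sin²θ), so v = −rω sinθ·[1 + r cosθ/√(L² − r² sin²θ)].
With r = 0.0687 m, L = 0.1854 m, θ = 31.2°: √(L² − r² sin²θ) = 0.18195 m.
v = −0.0687·139·0.51803·[1 + 0.0687·0.85536/0.18195] = -6.5437 m/s.
|v| = 6.5437 m/s.

6.54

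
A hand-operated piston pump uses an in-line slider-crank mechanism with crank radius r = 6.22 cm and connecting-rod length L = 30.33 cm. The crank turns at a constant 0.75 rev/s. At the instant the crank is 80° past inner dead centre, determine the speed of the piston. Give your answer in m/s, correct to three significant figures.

0.299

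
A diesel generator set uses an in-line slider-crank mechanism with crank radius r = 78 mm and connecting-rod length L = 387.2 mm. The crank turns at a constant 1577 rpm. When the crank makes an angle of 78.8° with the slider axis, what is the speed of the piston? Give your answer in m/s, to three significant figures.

ω = 2π·1577/60 = 165.1 rad/s
For an in-line slider-crank, x = r cosθ + √(L² − r² sin²θ), so v = −rω sinθ·[1 + r cosθ/√(L² − r² sin²θ)].
With r = 0.078 m, L = 0.3872 m, θ = 78.8°: √(L² − r² sin²θ) = 0.37956 m.
v = −0.078·165.1·0.98096·[1 + 0.078·0.19423/0.37956] = -13.14 m/s.
|v| = 13.14 m/s.

13.1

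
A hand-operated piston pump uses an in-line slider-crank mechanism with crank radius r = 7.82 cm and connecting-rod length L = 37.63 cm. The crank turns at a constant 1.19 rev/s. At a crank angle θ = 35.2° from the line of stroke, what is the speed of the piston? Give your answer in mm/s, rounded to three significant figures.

ω = 2π·1.19 = 7.477 rad/s
For an in-line slider-crank, x = r cosθ + √(L² − r² sin²θ), so v = −rω sinθ·[1 + r cosθ/√(L² − r² sin²θ)].
With r = 0.0782 m, L = 0.3763 m, θ = 35.2°: √(L² − r² sin²θ) = 0.37359 m.
v = −0.0782·7.477·0.57643·[1 + 0.0782·0.81714/0.37359] = -0.39469 m/s.
|v| = 0.39469 m/s = 394.69 mm/s.

395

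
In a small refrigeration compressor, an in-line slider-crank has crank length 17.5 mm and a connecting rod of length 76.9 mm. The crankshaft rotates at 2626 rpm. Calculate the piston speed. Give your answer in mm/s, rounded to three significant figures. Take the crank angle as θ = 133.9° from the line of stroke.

ω = 2π·2626/60 = 275 rad/s
For an in-line slider-crank, x = r cosθ + √(L² − r² sin²θ), so v = −rω sinθ·[1 + r cosθ/√(L² − r² sin²θ)].
With r = 0.0175 m, L = 0.0769 m, θ = 133.9°: √(L² − r² sin²θ) = 0.075859 m.
v = −0.0175·275·0.72055·[1 + 0.0175·-0.69340/0.075859] = -2.9129 m/s.
|v| = 2.9129 m/s = 2912.9 mm/s.

2910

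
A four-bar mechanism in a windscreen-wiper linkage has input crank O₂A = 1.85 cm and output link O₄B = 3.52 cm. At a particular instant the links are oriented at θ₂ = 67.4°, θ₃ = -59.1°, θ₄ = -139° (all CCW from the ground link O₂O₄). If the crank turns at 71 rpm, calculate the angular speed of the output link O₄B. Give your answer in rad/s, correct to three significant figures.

ω₂ = 7.435 rad/s (from 71 rpm).
Differentiating the loop-closure r₂e^{iθ₂}+r₃e^{iθ₃}=r₁+r₄e^{iθ₄} gives r₂ω₂e^{iθ₂}+r₃ω₃e^{iθ₃}=r₄ω₄e^{iθ₄}.
Eliminating the other unknown: ω₄ = r₂ω₂ sin(θ₂−θ₃) / [r₄ sin(θ₄−θ₃)].
Numerator sine = +0.80386; denominator sine = -0.98450.
Result = 0.0185·7.435·(+0.80386) / (0.0352·(-0.98450)) = -3.1906 rad/s; magnitude 3.1906 rad/s.

3.19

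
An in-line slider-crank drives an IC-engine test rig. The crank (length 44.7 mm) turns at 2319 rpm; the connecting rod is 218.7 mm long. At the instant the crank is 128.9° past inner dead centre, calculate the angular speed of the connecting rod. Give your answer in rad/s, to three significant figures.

ω = 242.8 rad/s (converted from 2319 rpm).
The rod makes angle φ with the slider axis where L sinφ = r sinθ; differentiating, L cosφ·φ̇ = r ω cosθ.
L cosφ = √(L² − r² sin²θ) = 0.21592 m.
|ω_rod| = r ω |cosθ| / √(L² − r² sin²θ) = 0.0447·242.8·0.62796/0.21592 = 31.571 rad/s.

31.6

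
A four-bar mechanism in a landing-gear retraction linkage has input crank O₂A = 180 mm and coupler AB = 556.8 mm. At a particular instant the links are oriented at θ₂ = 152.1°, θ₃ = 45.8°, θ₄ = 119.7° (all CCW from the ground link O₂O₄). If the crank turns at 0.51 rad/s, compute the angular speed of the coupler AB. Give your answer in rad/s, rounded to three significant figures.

0.0919

ω₂ = 0.51 rad/s
Differentiating the loop-closure r₂e^{iθ₂}+r₃e^{iθ₃}=r₁+r₄e^{iθ₄} gives r₂ω₂e^{iθ₂}+r₃ω₃e^{iθ₃}=r₄ω₄e^{iθ₄}.
Eliminating the other unknown: ω₃ = r₂ω₂ sin(θ₄−θ₂) / [r₃ sin(θ₃−θ₄)].
Numerator sine = -0.53583; denominator sine = -0.96078.
Result = 0.18·0.51·(-0.53583) / (0.5568·(-0.96078)) = +0.091948 rad/s; magnitude 0.091948 rad/s.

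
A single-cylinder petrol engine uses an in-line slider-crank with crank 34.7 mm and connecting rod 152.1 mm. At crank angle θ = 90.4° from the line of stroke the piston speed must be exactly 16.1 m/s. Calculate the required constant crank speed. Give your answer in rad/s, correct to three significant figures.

465

For an in-line slider-crank, |v_piston| = rω|sinθ|·[1 + r cosθ/√(L² − r² sin²θ)].
With r = 0.0347 m, L = 0.1521 m, θ = 90.4°: the bracketed kinematic factor |dx/dθ| = 0.034642 m.
ω = v/|dx/dθ| = 16.1/0.034642 = 464.75 rad/s.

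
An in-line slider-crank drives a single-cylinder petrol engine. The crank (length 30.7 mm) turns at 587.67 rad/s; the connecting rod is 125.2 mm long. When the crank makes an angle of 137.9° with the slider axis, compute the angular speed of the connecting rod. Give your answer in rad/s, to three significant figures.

ω = 587.7 rad/s
The rod makes angle φ with the slider axis where L sinφ = r sinθ; differentiating, L cosφ·φ̇ = r ω cosθ.
L cosφ = √(L² − r² sin²θ) = 0.1235 m.
|ω_rod| = r ω |cosθ| / √(L² − r² sin²θ) = 0.0307·587.7·0.74198/0.1235 = 108.39 rad/s.

108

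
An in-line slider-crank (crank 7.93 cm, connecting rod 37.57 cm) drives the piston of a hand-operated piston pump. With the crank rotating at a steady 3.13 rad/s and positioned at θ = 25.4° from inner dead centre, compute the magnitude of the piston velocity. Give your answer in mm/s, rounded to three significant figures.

127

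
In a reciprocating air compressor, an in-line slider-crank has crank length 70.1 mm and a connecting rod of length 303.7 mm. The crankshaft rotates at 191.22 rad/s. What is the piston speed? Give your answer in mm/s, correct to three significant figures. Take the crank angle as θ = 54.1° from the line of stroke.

12400

ω = 191.2 rad/s
For an in-line slider-crank, x = r cosθ + √(L² − r² sin²θ), so v = −rω sinθ·[1 + r cosθ/√(L² − r² sin²θ)].
With r = 0.0701 m, L = 0.3037 m, θ = 54.1°: √(L² − r² sin²θ) = 0.29834 m.
v = −0.0701·191.2·0.81004·[1 + 0.0701·0.58637/0.29834] = -12.354 m/s.
|v| = 12.354 m/s = 12354 mm/s.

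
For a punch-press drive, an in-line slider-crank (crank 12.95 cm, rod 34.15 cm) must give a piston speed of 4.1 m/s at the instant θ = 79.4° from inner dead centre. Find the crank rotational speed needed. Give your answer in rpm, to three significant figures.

For an in-line slider-crank, |v_piston| = rω|sinθ|·[1 + r cosθ/√(L² − r² sin²θ)].
With r = 0.1295 m, L = 0.3415 m, θ = 79.4°: the bracketed kinematic factor |dx/dθ| = 0.13686 m.
ω = v/|dx/dθ| = 4.1/0.13686 = 29.958 rad/s.
N = 60ω/(2π) = 286.08 rpm.

286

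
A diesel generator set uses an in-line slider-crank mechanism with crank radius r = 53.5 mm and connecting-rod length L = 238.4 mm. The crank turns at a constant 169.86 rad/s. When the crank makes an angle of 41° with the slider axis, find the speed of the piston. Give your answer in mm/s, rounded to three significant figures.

ω = 169.9 rad/s
For an in-line slider-crank, x = r cosθ + √(L² − r² sin²θ), so v = −rω sinθ·[1 + r cosθ/√(L² − r² sin²θ)].
With r = 0.0535 m, L = 0.2384 m, θ = 41°: √(L² − r² sin²θ) = 0.2358 m.
v = −0.0535·169.9·0.65606·[1 + 0.0535·0.75471/0.2358] = -6.9828 m/s.
|v| = 6.9828 m/s = 6982.8 mm/s.

6980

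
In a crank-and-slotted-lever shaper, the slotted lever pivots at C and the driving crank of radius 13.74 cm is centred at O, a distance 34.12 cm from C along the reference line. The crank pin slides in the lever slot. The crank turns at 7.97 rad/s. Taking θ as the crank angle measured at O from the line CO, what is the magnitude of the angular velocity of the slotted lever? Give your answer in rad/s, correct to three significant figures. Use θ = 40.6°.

2.10

ω = 7.97 rad/s
Crank pin A relative to C: A = (d + r cosθ, r sinθ); lever angle φ = atan2(r sinθ, d + r cosθ).
Differentiating tanφ: φ̇ = rω(d cosθ + r)/(d² + r² + 2dr cosθ).
d² + r² + 2dr cosθ = |CA|² = 0.206487 m²;  d cosθ + r = +0.39646 m.
|ω_lever| = |0.1374·7.97·+0.39646| / 0.206487 = 2.1026 rad/s.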